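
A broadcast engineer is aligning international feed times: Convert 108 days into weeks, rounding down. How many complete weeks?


Total days: 108
Days per week: 7
Division: 108 / 7 = 15 remainder 3
Complete weeks: 15
Remaining days: 3

15


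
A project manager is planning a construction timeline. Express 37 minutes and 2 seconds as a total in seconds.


Minutes: 37
Seconds: 2
Convert minutes to seconds: 37 x 60 = 2220
Add remaining seconds: 2220 + 2 = 2222

2222


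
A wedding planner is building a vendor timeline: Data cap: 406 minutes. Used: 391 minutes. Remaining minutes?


Total budget: 406 minutes
Time used: 391 minutes
Remaining: 406 - 391 = 15 minutes
Percent used: 96.3%
Percent remaining: 3.7%

15


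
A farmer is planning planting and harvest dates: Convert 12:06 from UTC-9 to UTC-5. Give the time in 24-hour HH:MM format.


Local time: 12:06 at UTC-9 (offset -9h)
Target zone: UTC-5 (offset -5h)
Difference: -5 - (-9) = 4 hours
Calculation: 12 + (4) = 16
Result: 16:06

16:06


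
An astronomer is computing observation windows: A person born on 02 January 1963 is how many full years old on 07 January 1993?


Birth: 1963-01-02
Reference: 1993-01-07
Year difference: 1993 - 1963 = 30
Has birthday (01-02) occurred by 01-07? Yes
Age in full years: 30

30


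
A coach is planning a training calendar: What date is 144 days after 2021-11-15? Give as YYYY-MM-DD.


Start: 2021-11-15
Adding 144 days
Days remaining in November: 15
After November: 129 days still to add
December 2021: 31 days, 98 remaining
January 2022: 31 days, 67 remaining
February 2022: 28 days, 39 remaining
March 2022: 31 days, 8 remaining
Result: 2022-04-08

2022-04-08


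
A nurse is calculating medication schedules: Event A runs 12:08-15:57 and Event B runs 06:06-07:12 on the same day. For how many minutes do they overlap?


Interval A: [728, 957] minutes from midnight
Interval B: [366, 432] minutes from midnight
Overlap start = max(728, 366) = 728
Overlap end = min(957, 432) = 432
End <= start, so the intervals do not overlap: 0 minutes

0


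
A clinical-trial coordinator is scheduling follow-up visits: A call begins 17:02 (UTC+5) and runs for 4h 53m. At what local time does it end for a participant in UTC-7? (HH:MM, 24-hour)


Start: 17:02 in UTC+5
Step 1 - add duration:
  minutes: 2 + 53 = 55
  hours: 17 + 4 + 0 = 21
  end in UTC+5: 21:55
Step 2 - convert UTC+5 -> UTC-7:
  offset difference: -7 - (5) = -12 hours
  21 + (-12) = 9 -> mod 24 = 9
Result: 09:55 in UTC-7

09:55


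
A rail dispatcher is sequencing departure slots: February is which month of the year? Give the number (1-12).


Calendar month order:
1. January
2. February <--
3. March
February is month number 2

2


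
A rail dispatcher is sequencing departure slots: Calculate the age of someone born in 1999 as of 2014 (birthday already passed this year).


Birth year: 1999
Current year: 2014
Age = current year - birth year
Age = 2014 - 1999 = 15

15


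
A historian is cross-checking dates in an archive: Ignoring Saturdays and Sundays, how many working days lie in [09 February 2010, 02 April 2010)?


Start: 2010-02-09 (Tuesday)
End (exclusive): 2010-04-02 (Friday)
Total calendar days: 52
Full weeks: 52 // 7 = 7 -> 35 weekdays
Remaining 3 days starting on Tuesday:
  Tue(w), Wed(w), Thu(w) -> 3 weekdays
Total business days: 35 + 3 = 38

38


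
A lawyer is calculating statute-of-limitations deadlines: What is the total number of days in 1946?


Year: 1946
Check leap year rules:
Divisible by 4? No
1946 is not a leap year
Days: 365

365


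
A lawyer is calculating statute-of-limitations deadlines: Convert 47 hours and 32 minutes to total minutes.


Hours: 47
Extra minutes: 32
Minutes per hour: 60
Hours to minutes: 47 x 60 = 2820
Total: 2820 + 32 = 2852

2852


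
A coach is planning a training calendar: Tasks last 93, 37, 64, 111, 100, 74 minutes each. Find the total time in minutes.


Durations: 93, 37, 64, 111, 100, 74
Running sum: 93
+ 37 = 130
+ 64 = 194
+ 111 = 305
+ 100 = 405
+ 74 = 479
Total duration: 479 minutes
That is 7 hours and 59 minutes

479


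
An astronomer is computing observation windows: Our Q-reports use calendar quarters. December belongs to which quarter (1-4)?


Month: December (month 12)
Q1: January-March (months 1-3)
Q2: April-June (months 4-6)
Q3: July-September (months 7-9)
Q4: October-December (months 10-12)
Month 12 falls in Q4

4


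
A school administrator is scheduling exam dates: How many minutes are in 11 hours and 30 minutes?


Hours: 11
Minutes: 30
Convert hours to minutes: 11 x 60 = 660
Add remaining minutes: 660 + 30 = 690

690


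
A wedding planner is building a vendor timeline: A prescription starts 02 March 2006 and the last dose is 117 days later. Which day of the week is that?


Start: 2006-03-02 (Thursday)
Step 1 - find target date: add 117 days
  2006-03-02 + 117 days = 2006-06-27
Step 2 - day of week:
  117 mod 7 = 5
  Thursday + 5 days -> Tuesday
Result: Tuesday (2006-06-27)

Tuesday


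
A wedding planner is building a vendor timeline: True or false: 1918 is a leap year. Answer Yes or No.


Year: 1918
Divisible by 4? 1918 / 4 = 479.5 -> No
Not divisible by 4, so NOT a leap year

No


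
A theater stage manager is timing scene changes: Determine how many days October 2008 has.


Month: October
Year: 2008
October is a 31-day month
Total: 31 days

31


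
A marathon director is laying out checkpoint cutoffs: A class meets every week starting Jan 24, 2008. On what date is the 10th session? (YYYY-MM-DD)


First occurrence: 2008-01-24 (occurrence 1)
Each occurrence is 7 days after the previous.
Occurrence 10 is 9 weeks after the first.
9 weeks = 63 days
2008-01-24 + 63 days = 2008-03-27

2008-03-27


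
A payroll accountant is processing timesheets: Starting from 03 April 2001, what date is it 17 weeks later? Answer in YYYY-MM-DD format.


Start: 2001-04-03
Weeks to add: 17
Convert to days: 17 x 7 = 119 days
Add 119 days to 2001-04-03
Result: 2001-07-31

2001-07-31


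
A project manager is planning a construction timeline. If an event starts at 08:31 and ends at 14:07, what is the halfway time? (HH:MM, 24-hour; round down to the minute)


Start time: 08:31 = 511 minutes from midnight
End time: 14:07 = 847 minutes from midnight
Sum: 511 + 847 = 1358
Midpoint: 1358 / 2 = 679 minutes
Convert: 679 / 60 = 11 hours, 19 minutes
Result: 11:19

11:19


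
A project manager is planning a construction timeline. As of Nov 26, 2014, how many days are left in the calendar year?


Start: November 26, 2014
End: December 31, 2014
Days left in November: 4
December: 31
Sum of remaining months: 31
Total: 4 + 31 = 35

35


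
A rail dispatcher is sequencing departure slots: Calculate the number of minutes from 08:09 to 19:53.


Start time: 08:09 = 489 minutes from midnight
End time: 19:53 = 1193 minutes from midnight
Difference: 1193 - 489 = 704 minutes
That is 11 hours and 44 minutes

704


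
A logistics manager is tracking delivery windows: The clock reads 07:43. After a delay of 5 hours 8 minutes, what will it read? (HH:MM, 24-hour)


Start time: 07:43
Adding: 5 hours 8 minutes
Minutes: 43 + 8 = 51
Hours: 7 + 5 + 0 = 12
Result: 12:51

12:51


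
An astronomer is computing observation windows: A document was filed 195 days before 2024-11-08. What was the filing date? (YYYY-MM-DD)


Start: 2024-11-08
Subtracting 195 days
Days already passed in November: 8
After going back through November: 187 more days to subtract
October 2024: 31 days, 156 remaining
September 2024: 30 days, 126 remaining
August 2024: 31 days, 95 remaining
July 2024: 31 days, 64 remaining
Result: 2024-04-27

2024-04-27


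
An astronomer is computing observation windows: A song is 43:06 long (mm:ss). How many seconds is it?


Minutes: 43
Extra seconds: 6
Seconds per minute: 60
Minutes to seconds: 43 x 60 = 2580
Total: 2580 + 6 = 2586

2586


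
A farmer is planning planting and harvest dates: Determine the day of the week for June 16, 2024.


Date: 2024-06-16
January 1, 2024 is a Monday
Day of year: 168
Offset from Jan 1: 167 days
167 mod 7 = 6
Result: Sunday

Sunday


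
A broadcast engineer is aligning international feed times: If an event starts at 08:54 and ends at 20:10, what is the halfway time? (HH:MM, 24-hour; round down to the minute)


Start time: 08:54 = 534 minutes from midnight
End time: 20:10 = 1210 minutes from midnight
Sum: 534 + 1210 = 1744
Midpoint: 1744 / 2 = 872 minutes
Convert: 872 / 60 = 14 hours, 32 minutes
Result: 14:32

14:32


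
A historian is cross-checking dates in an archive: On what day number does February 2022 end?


Month: February
Year: 2022
2022 is not a leap year
February has 28 days
Total: 28 days

28


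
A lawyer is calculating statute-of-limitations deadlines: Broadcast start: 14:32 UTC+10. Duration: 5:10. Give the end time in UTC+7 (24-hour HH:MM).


Start: 14:32 in UTC+10
Step 1 - add duration:
  minutes: 32 + 10 = 42
  hours: 14 + 5 + 0 = 19
  end in UTC+10: 19:42
Step 2 - convert UTC+10 -> UTC+7:
  offset difference: 7 - (10) = -3 hours
  19 + (-3) = 16 -> mod 24 = 16
Result: 16:42 in UTC+7

16:42


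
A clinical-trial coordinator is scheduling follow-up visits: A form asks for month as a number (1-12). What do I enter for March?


Calendar month order:
2. February
3. March <--
4. April
March is month number 3

3


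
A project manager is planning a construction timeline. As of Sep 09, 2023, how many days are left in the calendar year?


Start: September 09, 2023
End: December 31, 2023
Days left in September: 21
October: 31
November: 30
December: 31
Sum of remaining months: 92
Total: 21 + 92 = 113

113


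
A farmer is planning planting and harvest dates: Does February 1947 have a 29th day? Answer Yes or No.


Year: 1947
Divisible by 4? 1947 / 4 = 486.75 -> No
Not divisible by 4, so NOT a leap year

No


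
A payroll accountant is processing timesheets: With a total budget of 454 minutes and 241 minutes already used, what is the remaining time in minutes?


Total budget: 454 minutes
Time used: 241 minutes
Remaining: 454 - 241 = 213 minutes
Percent used: 53.1%
Percent remaining: 46.9%

213


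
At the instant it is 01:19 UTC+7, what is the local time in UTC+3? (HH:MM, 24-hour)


Local time: 01:19 at UTC+7 (offset 7h)
Target zone: UTC+3 (offset 3h)
Difference: 3 - (7) = -4 hours
Calculation: 1 + (-4) = -3
Wraparound: (-3) mod 24 = 21
Result: 21:19

21:19


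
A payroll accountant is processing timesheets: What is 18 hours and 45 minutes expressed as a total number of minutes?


Hours: 18
Minutes: 45
Convert hours to minutes: 18 x 60 = 1080
Add remaining minutes: 1080 + 45 = 1125

1125


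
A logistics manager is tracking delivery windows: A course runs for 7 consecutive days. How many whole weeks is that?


Total days: 7
Days per week: 7
Division: 7 / 7 = 1 remainder 0
Complete weeks: 1
Remaining days: 0

1


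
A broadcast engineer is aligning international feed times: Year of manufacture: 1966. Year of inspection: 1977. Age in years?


Birth year: 1966
Current year: 1977
Age = current year - birth year
Age = 1977 - 1966 = 11

11


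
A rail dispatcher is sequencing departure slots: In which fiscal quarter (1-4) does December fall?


Month: December (month 12)
Q1: January-March (months 1-3)
Q2: April-June (months 4-6)
Q3: July-September (months 7-9)
Q4: October-December (months 10-12)
Month 12 falls in Q4

4


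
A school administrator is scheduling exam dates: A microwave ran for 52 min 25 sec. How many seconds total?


Minutes: 52
Extra seconds: 25
Seconds per minute: 60
Minutes to seconds: 52 x 60 = 3120
Total: 3120 + 25 = 3145

3145


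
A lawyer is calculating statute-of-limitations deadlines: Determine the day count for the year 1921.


Year: 1921
Check leap year rules:
Divisible by 4? No
1921 is not a leap year
Days: 365

365


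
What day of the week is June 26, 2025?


Date: 2025-06-26
January 1, 2025 is a Wednesday
Day of year: 177
Offset from Jan 1: 176 days
176 mod 7 = 1
Result: Thursday

Thursday


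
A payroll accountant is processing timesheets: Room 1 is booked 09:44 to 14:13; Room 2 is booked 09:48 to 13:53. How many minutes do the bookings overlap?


Interval A: [584, 853] minutes from midnight
Interval B: [588, 833] minutes from midnight
Overlap start = max(584, 588) = 588
Overlap end = min(853, 833) = 833
Overlap = 833 - 588 = 245 minutes

245


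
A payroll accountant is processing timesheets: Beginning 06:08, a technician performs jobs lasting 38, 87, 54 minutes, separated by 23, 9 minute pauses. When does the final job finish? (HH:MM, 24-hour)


Start: 06:08 = 368 min from midnight
  after task 1 (38 min): 06:46
  after break (23 min): 07:09
  after task 2 (87 min): 08:36
  after break (9 min): 08:45
  after task 3 (54 min): 09:39
Total elapsed: 211 minutes
End time: 09:39

09:39


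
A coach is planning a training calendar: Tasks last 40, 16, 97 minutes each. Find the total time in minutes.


Durations: 40, 16, 97
Running sum: 40
+ 16 = 56
+ 97 = 153
Total duration: 153 minutes
That is 2 hours and 33 minutes

153


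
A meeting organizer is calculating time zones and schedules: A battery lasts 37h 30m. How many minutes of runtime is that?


Hours: 37
Extra minutes: 30
Minutes per hour: 60
Hours to minutes: 37 x 60 = 2220
Total: 2220 + 30 = 2250

2250


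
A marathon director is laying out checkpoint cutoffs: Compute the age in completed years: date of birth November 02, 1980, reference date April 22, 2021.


Birth: 1980-11-02
Reference: 2021-04-22
Year difference: 2021 - 1980 = 41
Has birthday (11-02) occurred by 04-22? No
Birthday not yet reached this year -> subtract 1
Age in full years: 40

40


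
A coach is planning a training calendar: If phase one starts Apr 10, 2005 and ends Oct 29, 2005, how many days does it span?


Start date: 2005-04-10
End date: 2005-10-29
Apr 2005: +21 days
May 2005: +31 days
Jun 2005: +30 days
... (4 more months)
Total: 202 days

202


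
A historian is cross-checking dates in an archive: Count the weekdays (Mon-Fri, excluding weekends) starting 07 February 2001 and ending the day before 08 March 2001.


Start: 2001-02-07 (Wednesday)
End (exclusive): 2001-03-08 (Thursday)
Total calendar days: 29
Full weeks: 29 // 7 = 4 -> 20 weekdays
Remaining 1 days starting on Wednesday:
  Wed(w) -> 1 weekdays
Total business days: 20 + 1 = 21

21


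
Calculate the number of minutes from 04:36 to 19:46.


Start time: 04:36 = 276 minutes from midnight
End time: 19:46 = 1186 minutes from midnight
Difference: 1186 - 276 = 910 minutes
That is 15 hours and 10 minutes

910


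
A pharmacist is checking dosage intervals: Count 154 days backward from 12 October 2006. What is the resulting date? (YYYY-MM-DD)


Start: 2006-10-12
Subtracting 154 days
Days already passed in October: 12
After going back through October: 142 more days to subtract
September 2006: 30 days, 112 remaining
August 2006: 31 days, 81 remaining
July 2006: 31 days, 50 remaining
June 2006: 30 days, 20 remaining
Result: 2006-05-11

2006-05-11


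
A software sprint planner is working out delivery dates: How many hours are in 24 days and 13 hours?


Days: 24
Extra hours: 13
Hours per day: 24
Days to hours: 24 x 24 = 576
Total: 576 + 13 = 589

589


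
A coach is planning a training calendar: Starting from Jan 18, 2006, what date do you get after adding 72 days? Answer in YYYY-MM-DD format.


Start: 2006-01-18
Adding 72 days
Days remaining in January: 13
After January: 59 days still to add
February 2006: 28 days, 31 remaining
March 2006 has 31 days, need 31
Result: 2006-03-31

2006-03-31


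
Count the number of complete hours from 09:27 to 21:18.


Start: 09:27
End: 21:18
Hour difference: 21 - 9 = 12 hours
Minute difference: 18 - 27 = -9 minutes
Total minutes: 711
Complete hours: 711 / 60 = 11 (remainder 51)

11


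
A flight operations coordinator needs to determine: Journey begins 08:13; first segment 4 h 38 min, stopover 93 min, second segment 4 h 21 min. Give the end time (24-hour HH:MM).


Depart: 08:13
Leg 1: +278 min -> 12:51
Layover: +93 min -> 14:24
Leg 2: +261 min -> 18:45
Total travel: 632 minutes = 10h 32m
Arrival: 18:45

18:45


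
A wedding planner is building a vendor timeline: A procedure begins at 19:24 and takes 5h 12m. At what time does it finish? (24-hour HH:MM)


Start time: 19:24
Adding: 5 hours 12 minutes
Minutes: 24 + 12 = 36
Hours: 19 + 5 + 0 = 24
Hour wraparound: 24 mod 24 = 0
Result: 00:36

00:36


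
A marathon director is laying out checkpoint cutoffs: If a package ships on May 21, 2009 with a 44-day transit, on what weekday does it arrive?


Start: 2009-05-21 (Thursday)
Step 1 - find target date: add 44 days
  2009-05-21 + 44 days = 2009-07-04
Step 2 - day of week:
  44 mod 7 = 2
  Thursday + 2 days -> Saturday
Result: Saturday (2009-07-04)

Saturday


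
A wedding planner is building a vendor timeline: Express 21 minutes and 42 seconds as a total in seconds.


Minutes: 21
Seconds: 42
Convert minutes to seconds: 21 x 60 = 1260
Add remaining seconds: 1260 + 42 = 1302

1302


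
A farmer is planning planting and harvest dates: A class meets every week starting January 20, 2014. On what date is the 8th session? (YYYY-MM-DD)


First occurrence: 2014-01-20 (occurrence 1)
Each occurrence is 7 days after the previous.
Occurrence 8 is 7 weeks after the first.
7 weeks = 49 days
2014-01-20 + 49 days = 2014-03-10

2014-03-10


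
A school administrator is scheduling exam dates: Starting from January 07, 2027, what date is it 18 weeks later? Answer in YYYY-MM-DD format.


Start: 2027-01-07
Weeks to add: 18
Convert to days: 18 x 7 = 126 days
Add 126 days to 2027-01-07
Result: 2027-05-13

2027-05-13


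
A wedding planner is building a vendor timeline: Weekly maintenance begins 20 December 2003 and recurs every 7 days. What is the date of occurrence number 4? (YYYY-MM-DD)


First occurrence: 2003-12-20 (occurrence 1)
Each occurrence is 7 days after the previous.
Occurrence 4 is 3 weeks after the first.
3 weeks = 21 days
2003-12-20 + 21 days = 2004-01-10

2004-01-10


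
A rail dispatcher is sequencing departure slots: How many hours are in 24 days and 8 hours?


Days: 24
Extra hours: 8
Hours per day: 24
Days to hours: 24 x 24 = 576
Total: 576 + 8 = 584

584


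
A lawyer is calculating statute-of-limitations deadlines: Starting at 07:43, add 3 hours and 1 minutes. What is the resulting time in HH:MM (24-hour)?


Start time: 07:43
Adding: 3 hours 1 minutes
Minutes: 43 + 1 = 44
Hours: 7 + 3 + 0 = 10
Result: 10:44

10:44


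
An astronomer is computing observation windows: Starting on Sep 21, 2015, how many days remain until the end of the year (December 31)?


Start: September 21, 2015
End: December 31, 2015
Days left in September: 9
October: 31
November: 30
December: 31
Sum of remaining months: 92
Total: 9 + 92 = 101

101


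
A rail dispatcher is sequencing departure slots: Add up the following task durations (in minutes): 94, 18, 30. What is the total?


Durations: 94, 18, 30
Running sum: 94
+ 18 = 112
+ 30 = 142
Total duration: 142 minutes
That is 2 hours and 22 minutes

142


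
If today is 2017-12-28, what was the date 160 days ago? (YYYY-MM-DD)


Start: 2017-12-28
Subtracting 160 days
Days already passed in December: 28
After going back through December: 132 more days to subtract
November 2017: 30 days, 102 remaining
October 2017: 31 days, 71 remaining
September 2017: 30 days, 41 remaining
August 2017: 31 days, 10 remaining
Result: 2017-07-21

2017-07-21


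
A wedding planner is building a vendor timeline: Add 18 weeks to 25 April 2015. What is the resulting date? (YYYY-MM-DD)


Start: 2015-04-25
Weeks to add: 18
Convert to days: 18 x 7 = 126 days
Add 126 days to 2015-04-25
Result: 2015-08-29

2015-08-29


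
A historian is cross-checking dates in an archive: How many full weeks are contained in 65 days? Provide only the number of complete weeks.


Total days: 65
Days per week: 7
Division: 65 / 7 = 9 remainder 2
Complete weeks: 9
Remaining days: 2

9


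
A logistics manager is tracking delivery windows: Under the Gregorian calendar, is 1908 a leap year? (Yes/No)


Year: 1908
Divisible by 4? 1908 / 4 = 477.0 -> Yes
Divisible by 100? 1908 / 100 = 19.08 -> No
Divisible by 4 but not 100, so it IS a leap year

Yes


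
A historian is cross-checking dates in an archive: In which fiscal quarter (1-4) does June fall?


Month: June (month 6)
Q1: January-March (months 1-3)
Q2: April-June (months 4-6)
Q3: July-September (months 7-9)
Q4: October-December (months 10-12)
Month 6 falls in Q2

2


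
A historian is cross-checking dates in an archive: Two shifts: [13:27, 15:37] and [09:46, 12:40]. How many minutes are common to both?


Interval A: [807, 937] minutes from midnight
Interval B: [586, 760] minutes from midnight
Overlap start = max(807, 586) = 807
Overlap end = min(937, 760) = 760
End <= start, so the intervals do not overlap: 0 minutes

0


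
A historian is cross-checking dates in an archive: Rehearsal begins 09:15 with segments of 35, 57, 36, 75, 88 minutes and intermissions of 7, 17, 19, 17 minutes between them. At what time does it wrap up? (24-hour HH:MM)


Start: 09:15 = 555 min from midnight
  after task 1 (35 min): 09:50
  after break (7 min): 09:57
  after task 2 (57 min): 10:54
  after break (17 min): 11:11
  after task 3 (36 min): 11:47
  after break (19 min): 12:06
  after task 4 (75 min): 13:21
  after break (17 min): 13:38
  after task 5 (88 min): 15:06
Total elapsed: 351 minutes
End time: 15:06

15:06


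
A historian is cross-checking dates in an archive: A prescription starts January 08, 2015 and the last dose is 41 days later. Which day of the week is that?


Start: 2015-01-08 (Thursday)
Step 1 - find target date: add 41 days
  2015-01-08 + 41 days = 2015-02-18
Step 2 - day of week:
  41 mod 7 = 6
  Thursday + 6 days -> Wednesday
Result: Wednesday (2015-02-18)

Wednesday


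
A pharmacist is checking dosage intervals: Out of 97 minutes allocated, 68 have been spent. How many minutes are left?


Total budget: 97 minutes
Time used: 68 minutes
Remaining: 97 - 68 = 29 minutes
Percent used: 70.1%
Percent remaining: 29.9%

29


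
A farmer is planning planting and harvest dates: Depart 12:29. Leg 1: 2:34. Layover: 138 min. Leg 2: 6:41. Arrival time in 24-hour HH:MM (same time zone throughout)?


Depart: 12:29
Leg 1: +154 min -> 15:03
Layover: +138 min -> 17:21
Leg 2: +401 min -> 00:02
Total travel: 693 minutes = 11h 33m
Arrival: 00:02

00:02


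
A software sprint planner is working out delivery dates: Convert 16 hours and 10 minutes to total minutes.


Hours: 16
Extra minutes: 10
Minutes per hour: 60
Hours to minutes: 16 x 60 = 960
Total: 960 + 10 = 970

970


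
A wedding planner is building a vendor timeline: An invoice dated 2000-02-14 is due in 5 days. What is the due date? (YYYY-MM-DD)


Start: 2000-02-14
Adding 5 days
Days remaining in February: 15
Result: 2000-02-19

2000-02-19


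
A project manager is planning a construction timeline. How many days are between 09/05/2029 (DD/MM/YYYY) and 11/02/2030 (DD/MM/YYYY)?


Start date: 2029-05-09
End date: 2030-02-11
May 2029: +23 days
Jun 2029: +30 days
Jul 2029: +31 days
... (7 more months)
Total: 278 days

278


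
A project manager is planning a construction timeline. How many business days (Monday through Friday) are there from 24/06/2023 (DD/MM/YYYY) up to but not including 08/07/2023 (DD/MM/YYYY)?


Start: 2023-06-24 (Saturday)
End (exclusive): 2023-07-08 (Saturday)
Total calendar days: 14
Full weeks: 14 // 7 = 2 -> 10 weekdays
Remaining 0 days starting on Saturday:
Total business days: 10 + 0 = 10

10


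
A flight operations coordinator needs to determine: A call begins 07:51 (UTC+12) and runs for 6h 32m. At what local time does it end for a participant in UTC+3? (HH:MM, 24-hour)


Start: 07:51 in UTC+12
Step 1 - add duration:
  minutes: 51 + 32 = 83 (carry 1h)
  hours: 7 + 6 + 1 = 14
  end in UTC+12: 14:23
Step 2 - convert UTC+12 -> UTC+3:
  offset difference: 3 - (12) = -9 hours
  14 + (-9) = 5 -> mod 24 = 5
Result: 05:23 in UTC+3

05:23


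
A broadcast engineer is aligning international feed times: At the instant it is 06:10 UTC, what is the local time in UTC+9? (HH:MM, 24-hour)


Local time: 06:10 at UTC (offset 0h)
Target zone: UTC+9 (offset 9h)
Difference: 9 - (0) = 9 hours
Calculation: 6 + (9) = 15
Result: 15:10

15:10


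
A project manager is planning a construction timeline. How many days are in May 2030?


Month: May
Year: 2030
May is a 31-day month
Total: 31 days

31


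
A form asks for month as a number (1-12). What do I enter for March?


Calendar month order:
2. February
3. March <--
4. April
March is month number 3

3


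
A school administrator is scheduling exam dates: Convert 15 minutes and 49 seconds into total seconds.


Minutes: 15
Seconds: 49
Convert minutes to seconds: 15 x 60 = 900
Add remaining seconds: 900 + 49 = 949

949


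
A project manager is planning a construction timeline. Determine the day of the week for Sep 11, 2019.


Date: 2019-09-11
January 1, 2019 is a Tuesday
Day of year: 254
Offset from Jan 1: 253 days
253 mod 7 = 1
Result: Wednesday

Wednesday


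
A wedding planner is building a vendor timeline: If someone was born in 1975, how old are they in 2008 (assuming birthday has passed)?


Birth year: 1975
Current year: 2008
Age = current year - birth year
Age = 2008 - 1975 = 33

33


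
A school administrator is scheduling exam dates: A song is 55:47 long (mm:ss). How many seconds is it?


Minutes: 55
Extra seconds: 47
Seconds per minute: 60
Minutes to seconds: 55 x 60 = 3300
Total: 3300 + 47 = 3347

3347


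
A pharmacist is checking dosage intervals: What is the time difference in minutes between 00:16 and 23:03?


Start time: 00:16 = 16 minutes from midnight
End time: 23:03 = 1383 minutes from midnight
Difference: 1383 - 16 = 1367 minutes
That is 22 hours and 47 minutes

1367


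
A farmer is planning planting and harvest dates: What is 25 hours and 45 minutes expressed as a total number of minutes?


Hours: 25
Minutes: 45
Convert hours to minutes: 25 x 60 = 1500
Add remaining minutes: 1500 + 45 = 1545

1545


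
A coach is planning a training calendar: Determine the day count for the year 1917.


Year: 1917
Check leap year rules:
Divisible by 4? No
1917 is not a leap year
Days: 365

365


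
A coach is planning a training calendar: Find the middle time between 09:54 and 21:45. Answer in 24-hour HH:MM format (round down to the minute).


Start time: 09:54 = 594 minutes from midnight
End time: 21:45 = 1305 minutes from midnight
Sum: 594 + 1305 = 1899
Midpoint: 1899 / 2 = 949 minutes
Convert: 949 / 60 = 15 hours, 49 minutes
Result: 15:49

15:49


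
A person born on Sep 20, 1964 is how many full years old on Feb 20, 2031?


Birth: 1964-09-20
Reference: 2031-02-20
Year difference: 2031 - 1964 = 67
Has birthday (09-20) occurred by 02-20? No
Birthday not yet reached this year -> subtract 1
Age in full years: 66

66


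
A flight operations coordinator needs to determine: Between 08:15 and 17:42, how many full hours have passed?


Start: 08:15
End: 17:42
Hour difference: 17 - 8 = 9 hours
Minute difference: 42 - 15 = 27 minutes
Total minutes: 567
Complete hours: 567 / 60 = 9 (remainder 27)

9


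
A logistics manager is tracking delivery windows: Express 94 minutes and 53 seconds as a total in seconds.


Minutes: 94
Seconds: 53
Convert minutes to seconds: 94 x 60 = 5640
Add remaining seconds: 5640 + 53 = 5693

5693


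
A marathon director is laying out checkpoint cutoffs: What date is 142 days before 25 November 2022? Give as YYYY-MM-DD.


Start: 2022-11-25
Subtracting 142 days
Days already passed in November: 25
After going back through November: 117 more days to subtract
October 2022: 31 days, 86 remaining
September 2022: 30 days, 56 remaining
August 2022: 31 days, 25 remaining
July 2022 has 31 days, need 25
Result: 2022-07-06

2022-07-06


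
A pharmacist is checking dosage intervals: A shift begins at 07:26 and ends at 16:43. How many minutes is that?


Start time: 07:26 = 446 minutes from midnight
End time: 16:43 = 1003 minutes from midnight
Difference: 1003 - 446 = 557 minutes
That is 9 hours and 17 minutes

557


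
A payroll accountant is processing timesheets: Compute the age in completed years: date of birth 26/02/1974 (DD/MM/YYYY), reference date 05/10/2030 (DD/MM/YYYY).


Birth: 1974-02-26
Reference: 2030-10-05
Year difference: 2030 - 1974 = 56
Has birthday (02-26) occurred by 10-05? Yes
Age in full years: 56

56


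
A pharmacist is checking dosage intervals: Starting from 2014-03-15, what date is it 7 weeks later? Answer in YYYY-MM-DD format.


Start: 2014-03-15
Weeks to add: 7
Convert to days: 7 x 7 = 49 days
Add 49 days to 2014-03-15
Result: 2014-05-03

2014-05-03


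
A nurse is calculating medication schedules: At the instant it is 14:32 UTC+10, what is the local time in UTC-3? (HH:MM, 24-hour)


Local time: 14:32 at UTC+10 (offset 10h)
Target zone: UTC-3 (offset -3h)
Difference: -3 - (10) = -13 hours
Calculation: 14 + (-13) = 1
Result: 01:32

01:32


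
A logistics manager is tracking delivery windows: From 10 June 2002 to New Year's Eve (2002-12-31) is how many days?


Start: June 10, 2002
End: December 31, 2002
Days left in June: 20
July: 31
August: 31
September: 30
October: 31
... plus remaining months
Sum of remaining months: 184
Total: 20 + 184 = 204

204


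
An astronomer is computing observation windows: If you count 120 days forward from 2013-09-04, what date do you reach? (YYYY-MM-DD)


Start: 2013-09-04
Adding 120 days
Days remaining in September: 26
After September: 94 days still to add
October 2013: 31 days, 63 remaining
November 2013: 30 days, 33 remaining
December 2013: 31 days, 2 remaining
January 2014 has 31 days, need 2
Result: 2014-01-02

2014-01-02


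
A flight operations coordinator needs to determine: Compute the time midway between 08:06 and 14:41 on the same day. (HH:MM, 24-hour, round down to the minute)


Start time: 08:06 = 486 minutes from midnight
End time: 14:41 = 881 minutes from midnight
Sum: 486 + 881 = 1367
Midpoint: 1367 / 2 = 683 minutes
Convert: 683 / 60 = 11 hours, 23 minutes
Result: 11:23

11:23


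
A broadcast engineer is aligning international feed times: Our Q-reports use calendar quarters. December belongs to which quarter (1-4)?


Month: December (month 12)
Q1: January-March (months 1-3)
Q2: April-June (months 4-6)
Q3: July-September (months 7-9)
Q4: October-December (months 10-12)
Month 12 falls in Q4

4


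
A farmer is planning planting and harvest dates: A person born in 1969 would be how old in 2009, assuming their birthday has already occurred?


Birth year: 1969
Current year: 2009
Age = current year - birth year
Age = 2009 - 1969 = 40

40


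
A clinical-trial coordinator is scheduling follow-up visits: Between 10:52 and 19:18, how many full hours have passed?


Start: 10:52
End: 19:18
Hour difference: 19 - 10 = 9 hours
Minute difference: 18 - 52 = -34 minutes
Total minutes: 506
Complete hours: 506 / 60 = 8 (remainder 26)

8


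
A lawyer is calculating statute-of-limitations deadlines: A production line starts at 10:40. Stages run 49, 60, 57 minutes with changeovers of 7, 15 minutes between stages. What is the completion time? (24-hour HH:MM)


Start: 10:40 = 640 min from midnight
  after task 1 (49 min): 11:29
  after break (7 min): 11:36
  after task 2 (60 min): 12:36
  after break (15 min): 12:51
  after task 3 (57 min): 13:48
Total elapsed: 188 minutes
End time: 13:48

13:48


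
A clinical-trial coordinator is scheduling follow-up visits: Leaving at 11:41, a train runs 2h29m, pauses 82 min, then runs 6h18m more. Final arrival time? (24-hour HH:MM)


Depart: 11:41
Leg 1: +149 min -> 14:10
Layover: +82 min -> 15:32
Leg 2: +378 min -> 21:50
Total travel: 609 minutes = 10h 9m
Arrival: 21:50

21:50


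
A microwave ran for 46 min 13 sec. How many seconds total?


Minutes: 46
Extra seconds: 13
Seconds per minute: 60
Minutes to seconds: 46 x 60 = 2760
Total: 2760 + 13 = 2773

2773


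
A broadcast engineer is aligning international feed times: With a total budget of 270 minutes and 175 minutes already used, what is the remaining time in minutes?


Total budget: 270 minutes
Time used: 175 minutes
Remaining: 270 - 175 = 95 minutes
Percent used: 64.8%
Percent remaining: 35.2%

95


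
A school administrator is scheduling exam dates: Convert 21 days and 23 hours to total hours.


Days: 21
Extra hours: 23
Hours per day: 24
Days to hours: 21 x 24 = 504
Total: 504 + 23 = 527

527


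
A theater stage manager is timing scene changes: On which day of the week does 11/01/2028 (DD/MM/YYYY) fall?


Date: 2028-01-11
January 1, 2028 is a Saturday
Day of year: 11
Offset from Jan 1: 10 days
10 mod 7 = 3
Result: Tuesday

Tuesday


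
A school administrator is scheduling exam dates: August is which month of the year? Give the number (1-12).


Calendar month order:
7. July
8. August <--
9. September
August is month number 8

8


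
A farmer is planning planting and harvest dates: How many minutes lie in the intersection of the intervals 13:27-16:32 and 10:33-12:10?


Interval A: [807, 992] minutes from midnight
Interval B: [633, 730] minutes from midnight
Overlap start = max(807, 633) = 807
Overlap end = min(992, 730) = 730
End <= start, so the intervals do not overlap: 0 minutes

0


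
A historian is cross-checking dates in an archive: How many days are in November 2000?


Month: November
Year: 2000
November is a 30-day month
Total: 30 days

30


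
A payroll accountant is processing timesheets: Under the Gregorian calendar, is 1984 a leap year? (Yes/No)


Year: 1984
Divisible by 4? 1984 / 4 = 496.0 -> Yes
Divisible by 100? 1984 / 100 = 19.84 -> No
Divisible by 4 but not 100, so it IS a leap year

Yes


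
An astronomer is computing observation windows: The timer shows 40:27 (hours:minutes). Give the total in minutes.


Hours: 40
Minutes: 27
Convert hours to minutes: 40 x 60 = 2400
Add remaining minutes: 2400 + 27 = 2427

2427


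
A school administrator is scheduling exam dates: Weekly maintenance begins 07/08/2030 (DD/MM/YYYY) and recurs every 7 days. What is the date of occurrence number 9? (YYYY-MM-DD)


First occurrence: 2030-08-07 (occurrence 1)
Each occurrence is 7 days after the previous.
Occurrence 9 is 8 weeks after the first.
8 weeks = 56 days
2030-08-07 + 56 days = 2030-10-02

2030-10-02


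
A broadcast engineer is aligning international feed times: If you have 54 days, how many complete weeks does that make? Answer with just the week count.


Total days: 54
Days per week: 7
Division: 54 / 7 = 7 remainder 5
Complete weeks: 7
Remaining days: 5

7


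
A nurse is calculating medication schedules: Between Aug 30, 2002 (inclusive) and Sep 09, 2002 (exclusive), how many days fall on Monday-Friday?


Start: 2002-08-30 (Friday)
End (exclusive): 2002-09-09 (Monday)
Total calendar days: 10
Full weeks: 10 // 7 = 1 -> 5 weekdays
Remaining 3 days starting on Friday:
  Fri(w), Sat(-), Sun(-) -> 1 weekdays
Total business days: 5 + 1 = 6

6


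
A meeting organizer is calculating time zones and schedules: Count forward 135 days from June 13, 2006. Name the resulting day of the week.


Start: 2006-06-13 (Tuesday)
Step 1 - find target date: add 135 days
  2006-06-13 + 135 days = 2006-10-26
Step 2 - day of week:
  135 mod 7 = 2
  Tuesday + 2 days -> Thursday
Result: Thursday (2006-10-26)

Thursday


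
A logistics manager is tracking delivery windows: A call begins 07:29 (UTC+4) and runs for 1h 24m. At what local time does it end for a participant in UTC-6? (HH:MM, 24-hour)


Start: 07:29 in UTC+4
Step 1 - add duration:
  minutes: 29 + 24 = 53
  hours: 7 + 1 + 0 = 8
  end in UTC+4: 08:53
Step 2 - convert UTC+4 -> UTC-6:
  offset difference: -6 - (4) = -10 hours
  8 + (-10) = -2 -> mod 24 = 22
Result: 22:53 in UTC-6

22:53


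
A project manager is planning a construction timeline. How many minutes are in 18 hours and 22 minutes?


Hours: 18
Extra minutes: 22
Minutes per hour: 60
Hours to minutes: 18 x 60 = 1080
Total: 1080 + 22 = 1102

1102


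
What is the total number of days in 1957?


Year: 1957
Check leap year rules:
Divisible by 4? No
1957 is not a leap year
Days: 365

365


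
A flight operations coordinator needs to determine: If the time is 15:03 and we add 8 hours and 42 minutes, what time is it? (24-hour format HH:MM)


Start time: 15:03
Adding: 8 hours 42 minutes
Minutes: 3 + 42 = 45
Hours: 15 + 8 + 0 = 23
Result: 23:45

23:45


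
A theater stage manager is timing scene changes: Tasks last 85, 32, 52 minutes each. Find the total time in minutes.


Durations: 85, 32, 52
Running sum: 85
+ 32 = 117
+ 52 = 169
Total duration: 169 minutes
That is 2 hours and 49 minutes

169


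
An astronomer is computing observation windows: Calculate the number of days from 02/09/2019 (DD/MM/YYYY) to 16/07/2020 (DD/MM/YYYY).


Start date: 2019-09-02
End date: 2020-07-16
Sep 2019: +29 days
Oct 2019: +31 days
Nov 2019: +30 days
... (8 more months)
Total: 318 days

318


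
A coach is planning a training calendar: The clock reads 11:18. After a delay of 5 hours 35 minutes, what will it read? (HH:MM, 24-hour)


Start time: 11:18
Adding: 5 hours 35 minutes
Minutes: 18 + 35 = 53
Hours: 11 + 5 + 0 = 16
Result: 16:53

16:53


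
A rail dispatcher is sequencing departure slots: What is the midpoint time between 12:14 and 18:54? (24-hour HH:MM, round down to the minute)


Start time: 12:14 = 734 minutes from midnight
End time: 18:54 = 1134 minutes from midnight
Sum: 734 + 1134 = 1868
Midpoint: 1868 / 2 = 934 minutes
Convert: 934 / 60 = 15 hours, 34 minutes
Result: 15:34

15:34


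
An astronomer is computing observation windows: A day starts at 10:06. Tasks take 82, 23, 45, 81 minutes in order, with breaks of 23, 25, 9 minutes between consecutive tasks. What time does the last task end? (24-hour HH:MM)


Start: 10:06 = 606 min from midnight
  after task 1 (82 min): 11:28
  after break (23 min): 11:51
  after task 2 (23 min): 12:14
  after break (25 min): 12:39
  after task 3 (45 min): 13:24
  after break (9 min): 13:33
  after task 4 (81 min): 14:54
Total elapsed: 288 minutes
End time: 14:54

14:54


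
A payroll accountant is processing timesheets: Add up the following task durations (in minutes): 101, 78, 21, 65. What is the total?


Durations: 101, 78, 21, 65
Running sum: 101
+ 78 = 179
+ 21 = 200
+ 65 = 265
Total duration: 265 minutes
That is 4 hours and 25 minutes

265


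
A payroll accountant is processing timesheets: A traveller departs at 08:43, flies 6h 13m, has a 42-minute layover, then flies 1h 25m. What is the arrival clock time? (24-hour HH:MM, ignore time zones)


Depart: 08:43
Leg 1: +373 min -> 14:56
Layover: +42 min -> 15:38
Leg 2: +85 min -> 17:03
Total travel: 500 minutes = 8h 20m
Arrival: 17:03

17:03


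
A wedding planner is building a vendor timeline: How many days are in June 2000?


Month: June
Year: 2000
June is a 30-day month
Total: 30 days

30


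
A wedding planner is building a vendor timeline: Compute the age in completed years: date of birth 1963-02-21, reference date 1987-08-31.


Birth: 1963-02-21
Reference: 1987-08-31
Year difference: 1987 - 1963 = 24
Has birthday (02-21) occurred by 08-31? Yes
Age in full years: 24

24


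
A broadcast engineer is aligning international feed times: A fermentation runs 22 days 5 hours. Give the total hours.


Days: 22
Extra hours: 5
Hours per day: 24
Days to hours: 22 x 24 = 528
Total: 528 + 5 = 533

533


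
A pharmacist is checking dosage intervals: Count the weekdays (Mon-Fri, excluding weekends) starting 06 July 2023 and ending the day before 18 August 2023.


Start: 2023-07-06 (Thursday)
End (exclusive): 2023-08-18 (Friday)
Total calendar days: 43
Full weeks: 43 // 7 = 6 -> 30 weekdays
Remaining 1 days starting on Thursday:
  Thu(w) -> 1 weekdays
Total business days: 30 + 1 = 31

31
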